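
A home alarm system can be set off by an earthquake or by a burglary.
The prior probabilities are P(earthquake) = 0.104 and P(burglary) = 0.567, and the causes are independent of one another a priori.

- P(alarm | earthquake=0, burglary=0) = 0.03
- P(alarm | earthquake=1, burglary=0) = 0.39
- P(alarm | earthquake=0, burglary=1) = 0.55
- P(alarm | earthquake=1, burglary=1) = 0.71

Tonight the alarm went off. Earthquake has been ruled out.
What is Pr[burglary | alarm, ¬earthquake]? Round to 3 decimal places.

P(alarm | ¬earthquake) = 0.03*0.433 + 0.55*0.567 = 0.012990 + 0.311850 = 0.324840
Restricting to configurations with burglary present: 0.55*0.567 = 0.311850.
P(burglary | alarm, ¬earthquake) = 0.311850 / 0.324840 ≈ 0.960

Pr[burglary | alarm, ¬earthquake] ≈ 0.960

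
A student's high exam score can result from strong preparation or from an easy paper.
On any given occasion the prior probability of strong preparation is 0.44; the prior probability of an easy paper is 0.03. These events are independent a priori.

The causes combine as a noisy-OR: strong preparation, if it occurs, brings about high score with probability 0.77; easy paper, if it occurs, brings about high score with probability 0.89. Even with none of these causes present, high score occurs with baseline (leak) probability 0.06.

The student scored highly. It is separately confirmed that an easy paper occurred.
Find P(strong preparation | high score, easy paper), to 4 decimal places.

P(strong preparation | high score, easy paper) ≈ 0.4611

Under noisy-OR, P(high score | causes) = 1 − (1−0.06)·∏(1−qᵢ) over the active causes.
By total probability over both values of strong preparation:
  P(high score | easy paper) = 0.8966*0.56 + 0.976218*0.44
        = 0.502096 + 0.429536 = 0.931632
Configurations with strong preparation contribute 0.429536, so
  P(strong preparation | high score, easy paper) = 0.429536 / 0.931632 ≈ 0.4611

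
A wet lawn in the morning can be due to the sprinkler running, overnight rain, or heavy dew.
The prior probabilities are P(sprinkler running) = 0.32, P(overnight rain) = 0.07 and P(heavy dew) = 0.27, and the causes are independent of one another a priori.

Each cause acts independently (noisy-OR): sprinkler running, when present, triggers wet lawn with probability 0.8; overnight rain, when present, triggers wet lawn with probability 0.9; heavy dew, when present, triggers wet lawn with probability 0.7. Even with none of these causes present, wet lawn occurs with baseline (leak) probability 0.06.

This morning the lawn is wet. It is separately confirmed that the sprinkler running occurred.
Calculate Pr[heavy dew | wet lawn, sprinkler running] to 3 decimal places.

Pr[heavy dew | wet lawn, sprinkler running] ≈ 0.298

Under noisy-OR, P(wet lawn | causes) = 1 − (1−0.06)·∏(1−qᵢ) over the active causes.
P(wet lawn | sprinkler running) = 0.812·0.93·0.73 + 0.9436·0.93·0.27 + 0.9812·0.07·0.73 + 0.99436·0.07·0.27 = 0.551267 + 0.236938 + 0.050139 + 0.018793 = 0.857137
Of this, 0.255731 comes from 0.236938 + 0.018793 (the heavy dew=true cases).
So P(heavy dew | wet lawn, sprinkler running) = 0.255731/0.857137 ≈ 0.298.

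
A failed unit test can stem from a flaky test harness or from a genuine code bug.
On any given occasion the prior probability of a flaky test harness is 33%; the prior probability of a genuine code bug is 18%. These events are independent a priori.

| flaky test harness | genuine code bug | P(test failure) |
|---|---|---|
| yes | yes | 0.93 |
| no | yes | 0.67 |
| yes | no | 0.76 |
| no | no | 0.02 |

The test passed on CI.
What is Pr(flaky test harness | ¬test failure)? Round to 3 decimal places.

P(¬test failure) = 0.98*0.67*0.82 + 0.33*0.67*0.18 + 0.24*0.33*0.82 + 0.07*0.33*0.18 = 0.538412 + 0.039798 + 0.064944 + 0.004158 = 0.647312
The flaky test harness-present share is 0.064944 + 0.004158 = 0.069102.
So P(flaky test harness | ¬test failure) = 0.069102/0.647312 ≈ 0.107.

Pr(flaky test harness | ¬test failure) ≈ 0.107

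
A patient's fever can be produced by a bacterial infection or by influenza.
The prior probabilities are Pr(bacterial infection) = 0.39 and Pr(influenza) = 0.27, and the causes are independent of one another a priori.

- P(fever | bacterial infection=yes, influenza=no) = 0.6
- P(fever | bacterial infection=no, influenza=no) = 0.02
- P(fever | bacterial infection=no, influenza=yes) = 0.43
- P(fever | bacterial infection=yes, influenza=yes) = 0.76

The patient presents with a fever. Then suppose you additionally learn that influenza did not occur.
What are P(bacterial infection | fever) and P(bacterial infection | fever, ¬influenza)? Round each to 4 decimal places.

P(bacterial infection | fever) ≈ 0.7588; P(bacterial infection | fever, ¬influenza) ≈ 0.9504

Weight on bacterial infection=true, given the evidence: 0.170820 + 0.080028 = 0.250848
Denominator P(fever): 0.02×0.61×0.73 + 0.43×0.61×0.27 + 0.6×0.39×0.73 + 0.76×0.39×0.27 = 0.330575
Posterior = 0.250848 / 0.330575 ≈ 0.7588

With the extra evidence:
P(fever | ¬influenza) = 0.02×0.61 + 0.6×0.39 = 0.012200 + 0.234000 = 0.246200
Of this, 0.234000 comes from 0.6×0.39 (the bacterial infection=true cases).
So P(bacterial infection | fever, ¬influenza) = 0.234000/0.246200 ≈ 0.9504.
With influenza excluded, bacterial infection must carry more of the explanatory weight for the fever.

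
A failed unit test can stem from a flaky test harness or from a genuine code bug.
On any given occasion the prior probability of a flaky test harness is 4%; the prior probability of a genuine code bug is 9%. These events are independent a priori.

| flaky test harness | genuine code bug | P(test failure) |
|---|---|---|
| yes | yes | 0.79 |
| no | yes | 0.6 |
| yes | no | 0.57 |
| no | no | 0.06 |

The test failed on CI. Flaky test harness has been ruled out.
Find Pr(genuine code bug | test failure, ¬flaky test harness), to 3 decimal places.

Pr(genuine code bug | test failure, ¬flaky test harness) ≈ 0.497

By total probability over both values of genuine code bug:
  P(test failure | ¬flaky test harness) = 0.06×0.91 + 0.6×0.09
        = 0.054600 + 0.054000 = 0.108600
Configurations with genuine code bug contribute 0.054000, so
  P(genuine code bug | test failure, ¬flaky test harness) = 0.054000 / 0.108600 ≈ 0.497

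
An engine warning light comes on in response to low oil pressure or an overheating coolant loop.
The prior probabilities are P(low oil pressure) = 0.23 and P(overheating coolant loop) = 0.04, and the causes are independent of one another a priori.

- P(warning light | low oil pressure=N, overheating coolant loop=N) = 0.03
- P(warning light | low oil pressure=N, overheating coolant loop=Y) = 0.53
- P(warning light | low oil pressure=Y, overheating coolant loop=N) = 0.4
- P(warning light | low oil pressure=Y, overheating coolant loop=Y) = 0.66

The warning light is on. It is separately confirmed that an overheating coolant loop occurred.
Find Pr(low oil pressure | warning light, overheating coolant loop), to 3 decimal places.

Pr(low oil pressure | warning light, overheating coolant loop) ≈ 0.271

For the numerator, keep only low oil pressure=true terms: 0.66*0.23 = 0.151800
Denominator P(warning light | overheating coolant loop): 0.53*0.77 + 0.66*0.23 = 0.559900
P(low oil pressure | warning light, overheating coolant loop) = 0.151800/0.559900 ≈ 0.271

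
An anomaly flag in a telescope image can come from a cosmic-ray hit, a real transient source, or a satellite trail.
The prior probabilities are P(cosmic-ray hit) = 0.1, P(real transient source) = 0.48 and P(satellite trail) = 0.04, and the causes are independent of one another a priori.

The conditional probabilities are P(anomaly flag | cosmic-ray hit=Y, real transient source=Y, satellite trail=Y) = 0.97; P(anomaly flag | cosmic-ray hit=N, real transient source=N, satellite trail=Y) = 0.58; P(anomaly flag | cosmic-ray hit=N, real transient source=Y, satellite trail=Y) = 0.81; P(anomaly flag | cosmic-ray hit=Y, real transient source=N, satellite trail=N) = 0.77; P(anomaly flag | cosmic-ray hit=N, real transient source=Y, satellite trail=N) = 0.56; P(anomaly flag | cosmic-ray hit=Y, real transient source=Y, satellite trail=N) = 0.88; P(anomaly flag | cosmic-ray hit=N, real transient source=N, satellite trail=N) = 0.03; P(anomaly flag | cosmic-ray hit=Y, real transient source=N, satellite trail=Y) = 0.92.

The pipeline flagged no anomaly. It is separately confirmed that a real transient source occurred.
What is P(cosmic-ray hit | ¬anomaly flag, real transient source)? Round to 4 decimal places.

P(cosmic-ray hit | ¬anomaly flag, real transient source) ≈ 0.0292

Weight on cosmic-ray hit=true, given the evidence: 0.011520 + 0.000120 = 0.011640
Denominator P(¬anomaly flag | real transient source): 0.44·0.9·0.96 + 0.19·0.9·0.04 + 0.12·0.1·0.96 + 0.03·0.1·0.04 = 0.398640
P(cosmic-ray hit | ¬anomaly flag, real transient source) = 0.011640/0.398640 ≈ 0.0292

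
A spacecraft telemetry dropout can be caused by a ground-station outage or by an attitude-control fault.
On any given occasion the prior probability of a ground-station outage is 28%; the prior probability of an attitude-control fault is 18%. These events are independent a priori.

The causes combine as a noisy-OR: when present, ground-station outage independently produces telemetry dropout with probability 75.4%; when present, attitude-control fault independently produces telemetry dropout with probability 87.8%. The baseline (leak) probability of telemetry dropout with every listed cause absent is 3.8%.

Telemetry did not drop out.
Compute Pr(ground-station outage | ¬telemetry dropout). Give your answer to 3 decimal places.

Pr(ground-station outage | ¬telemetry dropout) ≈ 0.087

Under noisy-OR, P(telemetry dropout | causes) = 1 − (1−0.038)·∏(1−qᵢ) over the active causes.
P(¬telemetry dropout) = 0.962×0.72×0.82 + 0.117364×0.72×0.18 + 0.236652×0.28×0.82 + 0.028872×0.28×0.18 = 0.567965 + 0.015210 + 0.054335 + 0.001455 = 0.638965
Restricting to configurations with ground-station outage present: 0.054335 + 0.001455 = 0.055790.
So P(ground-station outage | ¬telemetry dropout) = 0.055790/0.638965 ≈ 0.087.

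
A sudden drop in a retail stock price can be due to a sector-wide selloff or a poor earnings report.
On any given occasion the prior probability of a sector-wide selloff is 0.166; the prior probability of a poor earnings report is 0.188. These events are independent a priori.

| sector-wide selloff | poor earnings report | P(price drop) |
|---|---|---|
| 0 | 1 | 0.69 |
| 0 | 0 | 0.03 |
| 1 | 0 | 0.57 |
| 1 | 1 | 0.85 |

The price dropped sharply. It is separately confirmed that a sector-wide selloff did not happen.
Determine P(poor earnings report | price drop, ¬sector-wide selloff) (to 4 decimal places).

P(price drop | ¬sector-wide selloff) = 0.03*0.812 + 0.69*0.188 = 0.024360 + 0.129720 = 0.154080
The poor earnings report-present share is 0.69*0.188 = 0.129720.
So P(poor earnings report | price drop, ¬sector-wide selloff) = 0.129720/0.154080 ≈ 0.8419.

P(poor earnings report | price drop, ¬sector-wide selloff) ≈ 0.8419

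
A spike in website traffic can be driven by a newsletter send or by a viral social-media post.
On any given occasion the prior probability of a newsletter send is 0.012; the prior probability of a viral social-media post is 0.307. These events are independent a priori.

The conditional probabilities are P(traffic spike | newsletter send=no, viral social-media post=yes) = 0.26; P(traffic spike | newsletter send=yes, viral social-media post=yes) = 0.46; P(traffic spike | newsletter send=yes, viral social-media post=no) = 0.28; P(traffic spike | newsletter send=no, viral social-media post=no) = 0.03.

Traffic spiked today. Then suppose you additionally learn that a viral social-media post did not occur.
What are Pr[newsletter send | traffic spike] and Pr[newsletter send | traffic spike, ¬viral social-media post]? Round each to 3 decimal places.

Pr[newsletter send | traffic spike] ≈ 0.039; Pr[newsletter send | traffic spike, ¬viral social-media post] ≈ 0.102

P(traffic spike) = 0.03*0.988*0.693 + 0.26*0.988*0.307 + 0.28*0.012*0.693 + 0.46*0.012*0.307 = 0.020541 + 0.078862 + 0.002328 + 0.001695 = 0.103426
The newsletter send-present share is 0.002328 + 0.001695 = 0.004023.
P(newsletter send | traffic spike) = 0.004023 / 0.103426 ≈ 0.039

Now condition on the additional information:
Weight on newsletter send=true, given the evidence: 0.28·0.012 = 0.003360
The normalizing constant is 0.03·0.988 + 0.28·0.012 = 0.033000
Posterior = 0.003360 / 0.033000 ≈ 0.102
With viral social-media post excluded, newsletter send must carry more of the explanatory weight for the traffic spike.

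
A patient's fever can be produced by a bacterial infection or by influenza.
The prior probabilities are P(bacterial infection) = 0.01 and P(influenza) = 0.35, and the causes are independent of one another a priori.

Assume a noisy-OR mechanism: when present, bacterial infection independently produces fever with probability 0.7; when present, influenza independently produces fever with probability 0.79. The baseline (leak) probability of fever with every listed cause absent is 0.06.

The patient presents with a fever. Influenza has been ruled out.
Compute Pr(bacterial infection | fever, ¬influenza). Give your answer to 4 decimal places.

Under noisy-OR, P(fever | causes) = 1 − (1−0.06)·∏(1−qᵢ) over the active causes.
Enumerate both values of bacterial infection and weight by the priors:
  P(fever | ¬influenza) = 0.06·0.99 + 0.718·0.01
        = 0.059400 + 0.007180 = 0.066580
Configurations with bacterial infection contribute 0.007180, so
  P(bacterial infection | fever, ¬influenza) = 0.007180 / 0.066580 ≈ 0.1078

Pr(bacterial infection | fever, ¬influenza) ≈ 0.1078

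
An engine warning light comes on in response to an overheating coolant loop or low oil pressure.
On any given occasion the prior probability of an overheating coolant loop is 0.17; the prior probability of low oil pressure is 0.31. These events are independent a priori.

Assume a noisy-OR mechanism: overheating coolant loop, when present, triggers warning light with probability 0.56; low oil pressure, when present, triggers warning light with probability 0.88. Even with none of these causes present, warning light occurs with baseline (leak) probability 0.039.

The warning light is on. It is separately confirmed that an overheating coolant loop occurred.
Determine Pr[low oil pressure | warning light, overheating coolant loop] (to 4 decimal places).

Pr[low oil pressure | warning light, overheating coolant loop] ≈ 0.4249

Under noisy-OR, P(warning light | causes) = 1 − (1−0.039)·∏(1−qᵢ) over the active causes.
Numerator (weight on configurations with low oil pressure): 0.949259×0.31 = 0.294270
Normalizer over all consistent configurations: 0.57716×0.69 + 0.949259×0.31 = 0.692510
P(low oil pressure | warning light, overheating coolant loop) = 0.294270/0.692510 ≈ 0.4249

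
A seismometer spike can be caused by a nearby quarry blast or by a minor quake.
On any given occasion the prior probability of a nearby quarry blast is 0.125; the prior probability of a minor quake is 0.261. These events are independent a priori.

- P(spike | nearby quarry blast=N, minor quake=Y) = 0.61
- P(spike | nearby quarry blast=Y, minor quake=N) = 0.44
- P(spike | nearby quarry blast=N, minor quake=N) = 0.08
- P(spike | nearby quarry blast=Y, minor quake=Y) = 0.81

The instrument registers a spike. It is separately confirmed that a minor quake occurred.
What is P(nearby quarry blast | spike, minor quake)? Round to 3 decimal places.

P(nearby quarry blast | spike, minor quake) ≈ 0.159

Sum P(spike|·) weighted by the priors over both values of nearby quarry blast:
  P(spike | minor quake) = 0.61×0.875 + 0.81×0.125
        = 0.533750 + 0.101250 = 0.635000
The terms with nearby quarry blast present sum to 0.101250, so
  P(nearby quarry blast | spike, minor quake) = 0.101250 / 0.635000 ≈ 0.159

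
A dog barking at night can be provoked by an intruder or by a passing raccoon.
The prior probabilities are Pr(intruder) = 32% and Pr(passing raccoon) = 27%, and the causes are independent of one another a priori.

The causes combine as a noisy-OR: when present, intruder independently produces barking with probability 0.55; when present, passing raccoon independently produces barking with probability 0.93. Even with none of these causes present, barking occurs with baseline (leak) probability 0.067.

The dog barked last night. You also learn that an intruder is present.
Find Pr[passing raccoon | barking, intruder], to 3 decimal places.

Under noisy-OR, P(barking | causes) = 1 − (1−0.067)·∏(1−qᵢ) over the active causes.
P(barking | intruder) = 0.58015*0.73 + 0.970611*0.27 = 0.423510 + 0.262065 = 0.685575
Restricting to configurations with passing raccoon present: 0.970611*0.27 = 0.262065.
So P(passing raccoon | barking, intruder) = 0.262065/0.685575 ≈ 0.382.

Pr[passing raccoon | barking, intruder] ≈ 0.382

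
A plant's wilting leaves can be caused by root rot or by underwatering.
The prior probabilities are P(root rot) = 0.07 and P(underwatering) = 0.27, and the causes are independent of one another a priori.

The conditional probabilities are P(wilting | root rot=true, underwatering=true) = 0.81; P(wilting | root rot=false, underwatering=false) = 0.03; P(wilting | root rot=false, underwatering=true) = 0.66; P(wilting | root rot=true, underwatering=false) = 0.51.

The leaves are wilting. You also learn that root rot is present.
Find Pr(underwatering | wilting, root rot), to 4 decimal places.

Enumerate both values of underwatering and weight by the priors:
  P(wilting | root rot) = 0.51·0.73 + 0.81·0.27
        = 0.372300 + 0.218700 = 0.591000
Configurations with underwatering contribute 0.218700, so
  P(underwatering | wilting, root rot) = 0.218700 / 0.591000 ≈ 0.3701

Pr(underwatering | wilting, root rot) ≈ 0.3701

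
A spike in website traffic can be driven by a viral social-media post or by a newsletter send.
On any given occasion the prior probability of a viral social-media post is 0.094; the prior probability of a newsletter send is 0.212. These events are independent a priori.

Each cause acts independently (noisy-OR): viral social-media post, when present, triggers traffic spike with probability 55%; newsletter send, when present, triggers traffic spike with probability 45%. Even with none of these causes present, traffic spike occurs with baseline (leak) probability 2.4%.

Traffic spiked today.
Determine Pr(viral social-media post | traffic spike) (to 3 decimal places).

Under noisy-OR, P(traffic spike | causes) = 1 − (1−0.024)·∏(1−qᵢ) over the active causes.
Numerator (weight on configurations with viral social-media post): 0.041540 + 0.015114 = 0.056654
Normalizer over all consistent configurations: 0.024×0.906×0.788 + 0.4632×0.906×0.212 + 0.5608×0.094×0.788 + 0.75844×0.094×0.212 = 0.162756
Posterior = 0.056654 / 0.162756 ≈ 0.348

Pr(viral social-media post | traffic spike) ≈ 0.348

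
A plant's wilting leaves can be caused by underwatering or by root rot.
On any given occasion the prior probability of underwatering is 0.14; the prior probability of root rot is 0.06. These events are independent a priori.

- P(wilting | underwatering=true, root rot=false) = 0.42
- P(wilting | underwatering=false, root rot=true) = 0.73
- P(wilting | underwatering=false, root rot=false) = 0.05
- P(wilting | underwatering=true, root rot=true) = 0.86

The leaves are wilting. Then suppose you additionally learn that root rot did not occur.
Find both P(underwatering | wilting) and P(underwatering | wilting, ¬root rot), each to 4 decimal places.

P(underwatering | wilting) ≈ 0.4445; P(underwatering | wilting, ¬root rot) ≈ 0.5776

P(wilting) = 0.05·0.86·0.94 + 0.73·0.86·0.06 + 0.42·0.14·0.94 + 0.86·0.14·0.06 = 0.040420 + 0.037668 + 0.055272 + 0.007224 = 0.140584
Of this, 0.062496 comes from 0.055272 + 0.007224 (the underwatering=true cases).
Hence the posterior is 0.062496/0.140584 ≈ 0.4445.

With the extra evidence:
Enumerate both values of underwatering and weight by the priors:
  P(wilting | ¬root rot) = 0.05·0.86 + 0.42·0.14
        = 0.043000 + 0.058800 = 0.101800
The terms with underwatering present sum to 0.058800, so
  P(underwatering | wilting, ¬root rot) = 0.058800 / 0.101800 ≈ 0.5776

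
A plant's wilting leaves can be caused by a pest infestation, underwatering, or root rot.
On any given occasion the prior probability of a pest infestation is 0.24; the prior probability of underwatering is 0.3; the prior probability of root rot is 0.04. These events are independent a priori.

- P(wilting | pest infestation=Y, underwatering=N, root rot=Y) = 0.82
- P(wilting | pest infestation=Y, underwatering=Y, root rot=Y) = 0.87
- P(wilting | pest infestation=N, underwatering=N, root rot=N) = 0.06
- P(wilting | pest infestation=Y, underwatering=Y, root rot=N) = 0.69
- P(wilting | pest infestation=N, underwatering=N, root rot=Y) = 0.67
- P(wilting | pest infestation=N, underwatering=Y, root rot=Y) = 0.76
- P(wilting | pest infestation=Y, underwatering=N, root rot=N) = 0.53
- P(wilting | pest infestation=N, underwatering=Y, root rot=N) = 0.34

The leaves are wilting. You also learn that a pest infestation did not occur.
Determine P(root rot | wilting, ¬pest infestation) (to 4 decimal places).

P(wilting | ¬pest infestation) = 0.06·0.7·0.96 + 0.67·0.7·0.04 + 0.34·0.3·0.96 + 0.76·0.3·0.04 = 0.040320 + 0.018760 + 0.097920 + 0.009120 = 0.166120
Of this, 0.027880 comes from 0.018760 + 0.009120 (the root rot=true cases).
P(root rot | wilting, ¬pest infestation) = 0.027880 / 0.166120 ≈ 0.1678

P(root rot | wilting, ¬pest infestation) ≈ 0.1678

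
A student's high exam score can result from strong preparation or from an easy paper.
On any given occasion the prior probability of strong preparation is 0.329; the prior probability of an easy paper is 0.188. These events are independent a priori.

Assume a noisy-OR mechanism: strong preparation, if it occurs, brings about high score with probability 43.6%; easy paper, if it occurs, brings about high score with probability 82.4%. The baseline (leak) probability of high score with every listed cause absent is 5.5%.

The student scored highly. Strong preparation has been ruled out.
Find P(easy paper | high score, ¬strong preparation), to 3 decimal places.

Under noisy-OR, P(high score | causes) = 1 − (1−0.055)·∏(1−qᵢ) over the active causes.
Enumerate both values of easy paper and weight by the priors:
  P(high score | ¬strong preparation) = 0.055*0.812 + 0.83368*0.188
        = 0.044660 + 0.156732 = 0.201392
Keeping only the easy paper-present terms gives 0.156732, so
  P(easy paper | high score, ¬strong preparation) = 0.156732 / 0.201392 ≈ 0.778

P(easy paper | high score, ¬strong preparation) ≈ 0.778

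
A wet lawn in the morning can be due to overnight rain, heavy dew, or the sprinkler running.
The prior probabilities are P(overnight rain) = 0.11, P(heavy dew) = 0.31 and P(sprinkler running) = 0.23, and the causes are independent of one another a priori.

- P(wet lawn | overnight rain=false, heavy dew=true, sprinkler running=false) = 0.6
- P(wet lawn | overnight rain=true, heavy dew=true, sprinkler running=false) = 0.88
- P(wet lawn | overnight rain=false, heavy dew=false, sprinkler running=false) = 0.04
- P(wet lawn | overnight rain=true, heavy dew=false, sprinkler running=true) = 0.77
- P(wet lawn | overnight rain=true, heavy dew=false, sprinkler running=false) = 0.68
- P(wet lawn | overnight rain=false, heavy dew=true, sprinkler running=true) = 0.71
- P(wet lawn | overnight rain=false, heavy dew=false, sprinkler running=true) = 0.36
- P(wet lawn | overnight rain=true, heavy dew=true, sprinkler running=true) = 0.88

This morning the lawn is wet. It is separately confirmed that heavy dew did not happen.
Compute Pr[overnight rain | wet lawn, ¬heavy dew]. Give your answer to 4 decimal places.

Pr[overnight rain | wet lawn, ¬heavy dew] ≈ 0.4326

P(wet lawn | ¬heavy dew) = 0.04*0.89*0.77 + 0.36*0.89*0.23 + 0.68*0.11*0.77 + 0.77*0.11*0.23 = 0.027412 + 0.073692 + 0.057596 + 0.019481 = 0.178181
Of this, 0.077077 comes from 0.057596 + 0.019481 (the overnight rain=true cases).
P(overnight rain | wet lawn, ¬heavy dew) = 0.077077 / 0.178181 ≈ 0.4326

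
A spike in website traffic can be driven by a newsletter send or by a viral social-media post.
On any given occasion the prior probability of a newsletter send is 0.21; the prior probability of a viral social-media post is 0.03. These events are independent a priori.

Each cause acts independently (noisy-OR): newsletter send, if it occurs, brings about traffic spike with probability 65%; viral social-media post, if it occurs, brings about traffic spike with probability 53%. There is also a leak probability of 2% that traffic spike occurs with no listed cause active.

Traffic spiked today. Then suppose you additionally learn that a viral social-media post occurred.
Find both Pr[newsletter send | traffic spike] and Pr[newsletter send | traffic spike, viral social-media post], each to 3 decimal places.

Pr[newsletter send | traffic spike] ≈ 0.832; Pr[newsletter send | traffic spike, viral social-media post] ≈ 0.292

Under noisy-OR, P(traffic spike | causes) = 1 − (1−0.02)·∏(1−qᵢ) over the active causes.
P(traffic spike) = 0.02*0.79*0.97 + 0.5394*0.79*0.03 + 0.657*0.21*0.97 + 0.83879*0.21*0.03 = 0.015326 + 0.012784 + 0.133831 + 0.005284 = 0.167225
Of this, 0.139115 comes from 0.133831 + 0.005284 (the newsletter send=true cases).
P(newsletter send | traffic spike) = 0.139115 / 0.167225 ≈ 0.832

Now also conditioning on viral social-media post=true:
By total probability over both values of newsletter send:
  P(traffic spike | viral social-media post) = 0.5394*0.79 + 0.83879*0.21
        = 0.426126 + 0.176146 = 0.602272
Configurations with newsletter send contribute 0.176146, so
  P(newsletter send | traffic spike, viral social-media post) = 0.176146 / 0.602272 ≈ 0.292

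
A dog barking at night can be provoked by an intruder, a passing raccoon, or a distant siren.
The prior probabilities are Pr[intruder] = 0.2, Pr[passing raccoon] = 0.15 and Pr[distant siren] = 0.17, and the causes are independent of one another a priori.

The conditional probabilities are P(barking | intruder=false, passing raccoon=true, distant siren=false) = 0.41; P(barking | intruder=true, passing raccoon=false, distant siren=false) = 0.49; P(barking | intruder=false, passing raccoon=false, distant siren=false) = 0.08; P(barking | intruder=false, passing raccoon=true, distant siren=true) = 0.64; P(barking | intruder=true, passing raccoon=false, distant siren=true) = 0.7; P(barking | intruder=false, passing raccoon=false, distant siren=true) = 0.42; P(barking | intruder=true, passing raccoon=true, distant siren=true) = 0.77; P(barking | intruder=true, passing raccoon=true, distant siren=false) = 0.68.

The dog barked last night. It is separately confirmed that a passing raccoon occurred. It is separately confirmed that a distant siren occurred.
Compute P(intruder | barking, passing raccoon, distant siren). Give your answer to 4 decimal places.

For the numerator, keep only intruder=true terms: 0.77×0.2 = 0.154000
Denominator P(barking | passing raccoon, distant siren): 0.64×0.8 + 0.77×0.2 = 0.666000
Posterior = 0.154000 / 0.666000 ≈ 0.2312

P(intruder | barking, passing raccoon, distant siren) ≈ 0.2312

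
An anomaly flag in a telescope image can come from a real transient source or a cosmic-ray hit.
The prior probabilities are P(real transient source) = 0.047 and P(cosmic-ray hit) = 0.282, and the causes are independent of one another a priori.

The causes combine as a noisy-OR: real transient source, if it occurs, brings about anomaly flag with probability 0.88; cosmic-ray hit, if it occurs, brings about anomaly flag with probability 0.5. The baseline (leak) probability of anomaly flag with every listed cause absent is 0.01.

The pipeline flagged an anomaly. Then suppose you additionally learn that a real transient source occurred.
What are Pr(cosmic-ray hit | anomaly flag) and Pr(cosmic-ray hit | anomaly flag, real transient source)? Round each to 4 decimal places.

Under noisy-OR, P(anomaly flag | causes) = 1 − (1−0.01)·∏(1−qᵢ) over the active causes.
Sum P(anomaly flag|·) weighted by the priors over the 4 (real transient source, cosmic-ray hit) configurations:
  P(anomaly flag) = 0.01·0.953·0.718 + 0.505·0.953·0.282 + 0.8812·0.047·0.718 + 0.9406·0.047·0.282
        = 0.006843 + 0.135717 + 0.029737 + 0.012467 = 0.184764
Keeping only the cosmic-ray hit-present terms gives 0.148184, so
  P(cosmic-ray hit | anomaly flag) = 0.148184 / 0.184764 ≈ 0.8020

Now also conditioning on real transient source=true:
Weight on cosmic-ray hit=true, given the evidence: 0.9406*0.282 = 0.265249
The normalizing constant is 0.8812*0.718 + 0.9406*0.282 = 0.897951
P(cosmic-ray hit | anomaly flag, real transient source) = 0.265249/0.897951 ≈ 0.2954
The drop from 0.8020 to 0.2954 is the explaining-away (discounting) effect.

Pr(cosmic-ray hit | anomaly flag) ≈ 0.8020; Pr(cosmic-ray hit | anomaly flag, real transient source) ≈ 0.2954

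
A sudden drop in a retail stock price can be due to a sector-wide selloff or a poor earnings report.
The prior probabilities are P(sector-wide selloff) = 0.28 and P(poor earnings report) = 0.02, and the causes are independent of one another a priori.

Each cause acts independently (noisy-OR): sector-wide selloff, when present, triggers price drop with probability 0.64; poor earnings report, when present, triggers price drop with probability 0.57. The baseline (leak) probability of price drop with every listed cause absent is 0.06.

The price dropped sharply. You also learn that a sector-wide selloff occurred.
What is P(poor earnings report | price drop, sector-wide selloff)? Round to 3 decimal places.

Under noisy-OR, P(price drop | causes) = 1 − (1−0.06)·∏(1−qᵢ) over the active causes.
Enumerate both values of poor earnings report and weight by the priors:
  P(price drop | sector-wide selloff) = 0.6616·0.98 + 0.854488·0.02
        = 0.648368 + 0.017090 = 0.665458
The terms with poor earnings report present sum to 0.017090, so
  P(poor earnings report | price drop, sector-wide selloff) = 0.017090 / 0.665458 ≈ 0.026

P(poor earnings report | price drop, sector-wide selloff) ≈ 0.026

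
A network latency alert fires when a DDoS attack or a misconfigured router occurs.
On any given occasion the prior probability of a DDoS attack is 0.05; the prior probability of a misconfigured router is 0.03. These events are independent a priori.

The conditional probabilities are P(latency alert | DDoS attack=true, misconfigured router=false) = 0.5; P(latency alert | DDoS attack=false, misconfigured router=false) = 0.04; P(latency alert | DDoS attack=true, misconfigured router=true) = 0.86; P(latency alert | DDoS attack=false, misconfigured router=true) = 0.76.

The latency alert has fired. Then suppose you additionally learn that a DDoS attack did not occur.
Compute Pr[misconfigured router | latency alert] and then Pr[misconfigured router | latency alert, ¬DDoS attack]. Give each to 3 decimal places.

Pr[misconfigured router | latency alert] ≈ 0.273; Pr[misconfigured router | latency alert, ¬DDoS attack] ≈ 0.370

Enumerate the 4 (DDoS attack, misconfigured router) configurations and weight by the priors:
  P(latency alert) = 0.04×0.95×0.97 + 0.76×0.95×0.03 + 0.5×0.05×0.97 + 0.86×0.05×0.03
        = 0.036860 + 0.021660 + 0.024250 + 0.001290 = 0.084060
Keeping only the misconfigured router-present terms gives 0.022950, so
  P(misconfigured router | latency alert) = 0.022950 / 0.084060 ≈ 0.273

Now also conditioning on DDoS attack≠true:
Sum P(latency alert|·) weighted by the priors over both values of misconfigured router:
  P(latency alert | ¬DDoS attack) = 0.04×0.97 + 0.76×0.03
        = 0.038800 + 0.022800 = 0.061600
Keeping only the misconfigured router-present terms gives 0.022800, so
  P(misconfigured router | latency alert, ¬DDoS attack) = 0.022800 / 0.061600 ≈ 0.370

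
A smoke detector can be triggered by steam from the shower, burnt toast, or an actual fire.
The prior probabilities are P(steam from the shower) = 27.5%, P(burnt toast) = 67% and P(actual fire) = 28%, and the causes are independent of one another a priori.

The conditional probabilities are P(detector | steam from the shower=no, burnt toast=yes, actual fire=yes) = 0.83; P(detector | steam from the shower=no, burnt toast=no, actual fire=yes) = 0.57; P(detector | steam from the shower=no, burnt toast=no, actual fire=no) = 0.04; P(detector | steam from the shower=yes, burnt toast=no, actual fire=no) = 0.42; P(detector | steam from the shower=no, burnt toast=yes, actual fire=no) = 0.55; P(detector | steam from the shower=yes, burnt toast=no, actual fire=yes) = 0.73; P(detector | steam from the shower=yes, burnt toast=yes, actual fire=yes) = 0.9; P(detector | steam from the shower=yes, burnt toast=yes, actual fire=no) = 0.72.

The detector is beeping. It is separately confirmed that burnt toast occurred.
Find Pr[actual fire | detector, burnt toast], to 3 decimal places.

Pr[actual fire | detector, burnt toast] ≈ 0.356

Weight on actual fire=true, given the evidence: 0.168490 + 0.069300 = 0.237790
The normalizing constant is 0.55·0.725·0.72 + 0.83·0.725·0.28 + 0.72·0.275·0.72 + 0.9·0.275·0.28 = 0.667450
Posterior = 0.237790 / 0.667450 ≈ 0.356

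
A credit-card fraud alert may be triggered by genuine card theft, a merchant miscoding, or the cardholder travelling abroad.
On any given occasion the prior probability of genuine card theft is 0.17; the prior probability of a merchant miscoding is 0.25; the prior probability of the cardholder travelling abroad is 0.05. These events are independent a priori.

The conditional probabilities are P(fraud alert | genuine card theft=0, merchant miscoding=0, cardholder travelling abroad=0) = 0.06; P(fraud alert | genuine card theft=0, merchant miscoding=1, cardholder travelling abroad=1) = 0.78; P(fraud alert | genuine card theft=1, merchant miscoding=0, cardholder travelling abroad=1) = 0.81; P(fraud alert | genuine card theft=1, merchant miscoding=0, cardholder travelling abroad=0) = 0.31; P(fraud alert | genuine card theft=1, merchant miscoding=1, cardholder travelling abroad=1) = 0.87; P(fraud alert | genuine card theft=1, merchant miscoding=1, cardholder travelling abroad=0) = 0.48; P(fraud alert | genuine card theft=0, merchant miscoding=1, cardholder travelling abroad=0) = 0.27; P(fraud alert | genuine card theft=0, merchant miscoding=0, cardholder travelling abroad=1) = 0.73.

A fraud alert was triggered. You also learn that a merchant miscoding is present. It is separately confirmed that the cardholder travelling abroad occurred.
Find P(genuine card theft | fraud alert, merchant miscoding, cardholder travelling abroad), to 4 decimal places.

P(genuine card theft | fraud alert, merchant miscoding, cardholder travelling abroad) ≈ 0.1860

Enumerate both values of genuine card theft and weight by the priors:
  P(fraud alert | merchant miscoding, cardholder travelling abroad) = 0.78×0.83 + 0.87×0.17
        = 0.647400 + 0.147900 = 0.795300
Configurations with genuine card theft contribute 0.147900, so
  P(genuine card theft | fraud alert, merchant miscoding, cardholder travelling abroad) = 0.147900 / 0.795300 ≈ 0.1860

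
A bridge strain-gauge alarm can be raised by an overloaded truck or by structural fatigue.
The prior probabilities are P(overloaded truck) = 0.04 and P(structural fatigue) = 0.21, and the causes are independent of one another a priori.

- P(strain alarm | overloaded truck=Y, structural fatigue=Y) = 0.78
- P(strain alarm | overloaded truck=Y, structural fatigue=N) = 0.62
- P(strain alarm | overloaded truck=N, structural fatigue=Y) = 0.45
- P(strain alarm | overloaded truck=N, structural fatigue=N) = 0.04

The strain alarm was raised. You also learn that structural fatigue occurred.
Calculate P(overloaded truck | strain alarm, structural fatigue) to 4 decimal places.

P(overloaded truck | strain alarm, structural fatigue) ≈ 0.0674

Sum P(strain alarm|·) weighted by the priors over both values of overloaded truck:
  P(strain alarm | structural fatigue) = 0.45·0.96 + 0.78·0.04
        = 0.432000 + 0.031200 = 0.463200
Configurations with overloaded truck contribute 0.031200, so
  P(overloaded truck | strain alarm, structural fatigue) = 0.031200 / 0.463200 ≈ 0.0674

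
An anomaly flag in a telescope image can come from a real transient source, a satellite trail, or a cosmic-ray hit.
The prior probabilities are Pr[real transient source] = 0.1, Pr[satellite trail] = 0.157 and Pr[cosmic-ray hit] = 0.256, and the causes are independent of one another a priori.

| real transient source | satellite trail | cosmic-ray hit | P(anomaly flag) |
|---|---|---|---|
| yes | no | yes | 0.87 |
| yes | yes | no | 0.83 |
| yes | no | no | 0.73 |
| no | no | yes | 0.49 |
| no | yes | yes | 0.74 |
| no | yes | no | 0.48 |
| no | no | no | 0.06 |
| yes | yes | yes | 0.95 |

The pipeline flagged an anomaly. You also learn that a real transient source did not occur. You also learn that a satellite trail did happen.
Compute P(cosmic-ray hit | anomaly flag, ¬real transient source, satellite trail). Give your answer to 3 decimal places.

P(cosmic-ray hit | anomaly flag, ¬real transient source, satellite trail) ≈ 0.347

Weight on cosmic-ray hit=true, given the evidence: 0.74×0.256 = 0.189440
The normalizing constant is 0.48×0.744 + 0.74×0.256 = 0.546560
P(cosmic-ray hit | anomaly flag, ¬real transient source, satellite trail) = 0.189440/0.546560 ≈ 0.347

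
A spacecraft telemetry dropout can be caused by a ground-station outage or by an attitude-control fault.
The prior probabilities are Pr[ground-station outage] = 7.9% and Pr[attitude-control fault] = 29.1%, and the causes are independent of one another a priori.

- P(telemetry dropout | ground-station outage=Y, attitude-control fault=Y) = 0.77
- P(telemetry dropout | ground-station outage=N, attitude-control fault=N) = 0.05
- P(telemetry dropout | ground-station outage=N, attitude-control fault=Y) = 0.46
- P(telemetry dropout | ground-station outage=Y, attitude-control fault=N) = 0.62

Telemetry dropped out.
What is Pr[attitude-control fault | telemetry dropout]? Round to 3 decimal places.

Pr[attitude-control fault | telemetry dropout] ≈ 0.677

Weight on attitude-control fault=true, given the evidence: 0.123285 + 0.017702 = 0.140987
Normalizer over all consistent configurations: 0.05·0.921·0.709 + 0.46·0.921·0.291 + 0.62·0.079·0.709 + 0.77·0.079·0.291 = 0.208363
Posterior = 0.140987 / 0.208363 ≈ 0.677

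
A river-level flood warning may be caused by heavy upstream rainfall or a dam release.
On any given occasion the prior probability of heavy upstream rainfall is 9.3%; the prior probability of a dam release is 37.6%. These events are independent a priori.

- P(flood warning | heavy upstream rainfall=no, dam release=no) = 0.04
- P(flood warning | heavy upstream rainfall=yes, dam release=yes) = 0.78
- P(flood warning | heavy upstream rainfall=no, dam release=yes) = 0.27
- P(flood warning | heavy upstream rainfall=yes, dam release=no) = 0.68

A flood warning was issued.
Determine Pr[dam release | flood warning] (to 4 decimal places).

Pr[dam release | flood warning] ≈ 0.6578

P(flood warning) = 0.04×0.907×0.624 + 0.27×0.907×0.376 + 0.68×0.093×0.624 + 0.78×0.093×0.376 = 0.022639 + 0.092079 + 0.039462 + 0.027275 = 0.181455
Of this, 0.119354 comes from 0.092079 + 0.027275 (the dam release=true cases).
P(dam release | flood warning) = 0.119354 / 0.181455 ≈ 0.6578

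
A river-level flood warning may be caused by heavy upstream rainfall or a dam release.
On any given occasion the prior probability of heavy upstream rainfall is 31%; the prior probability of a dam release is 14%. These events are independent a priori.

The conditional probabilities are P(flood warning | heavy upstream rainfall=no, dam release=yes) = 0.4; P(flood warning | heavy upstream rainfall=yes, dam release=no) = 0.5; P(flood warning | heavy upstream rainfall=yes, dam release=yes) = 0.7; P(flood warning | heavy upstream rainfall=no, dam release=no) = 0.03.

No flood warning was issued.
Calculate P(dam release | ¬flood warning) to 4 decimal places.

P(¬flood warning) = 0.97×0.69×0.86 + 0.6×0.69×0.14 + 0.5×0.31×0.86 + 0.3×0.31×0.14 = 0.575598 + 0.057960 + 0.133300 + 0.013020 = 0.779878
Of this, 0.070980 comes from 0.057960 + 0.013020 (the dam release=true cases).
So P(dam release | ¬flood warning) = 0.070980/0.779878 ≈ 0.0910.

P(dam release | ¬flood warning) ≈ 0.0910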